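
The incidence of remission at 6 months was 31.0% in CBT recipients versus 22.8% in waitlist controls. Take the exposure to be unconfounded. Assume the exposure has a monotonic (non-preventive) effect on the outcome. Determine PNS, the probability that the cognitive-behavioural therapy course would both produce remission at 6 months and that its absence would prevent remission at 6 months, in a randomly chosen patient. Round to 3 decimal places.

PNS ≈ 0.082

p₁ = 0.31, p₀ = 0.228.
Under exogeneity and monotonicity, PNS = p₁ − p₀.
PNS = 0.31 − 0.228 = 0.082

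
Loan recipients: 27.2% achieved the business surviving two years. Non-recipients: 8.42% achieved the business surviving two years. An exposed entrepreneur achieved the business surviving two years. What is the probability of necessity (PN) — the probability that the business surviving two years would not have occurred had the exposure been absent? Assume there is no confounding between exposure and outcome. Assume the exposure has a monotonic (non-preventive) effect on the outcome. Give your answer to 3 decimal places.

p₁ = 0.272, p₀ = 0.0842.
Under exogeneity and monotonicity, PN = (p₁ − p₀) / p₁.
PN = (0.272 − 0.0842) / 0.272 = 0.1878 / 0.272 ≈ 0.6904

PN ≈ 0.690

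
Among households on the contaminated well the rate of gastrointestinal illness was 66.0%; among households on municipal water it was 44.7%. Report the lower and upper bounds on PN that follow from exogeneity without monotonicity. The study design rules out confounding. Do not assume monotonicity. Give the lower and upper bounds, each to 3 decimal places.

0.323 ≤ PN ≤ 0.838

p₁ = 0.66, p₀ = 0.447.
Under exogeneity alone the bounds on PN are max{0,(p₁−p₀)/p₁} ≤ PN ≤ min{1,(1−p₀)/p₁}.
  lower = (p₁ − p₀)/p₁ = 0.213 / 0.66 ≈ 0.3227
  upper = min{1, (1 − p₀)/p₁} = 0.553 / 0.66 ≈ 0.8379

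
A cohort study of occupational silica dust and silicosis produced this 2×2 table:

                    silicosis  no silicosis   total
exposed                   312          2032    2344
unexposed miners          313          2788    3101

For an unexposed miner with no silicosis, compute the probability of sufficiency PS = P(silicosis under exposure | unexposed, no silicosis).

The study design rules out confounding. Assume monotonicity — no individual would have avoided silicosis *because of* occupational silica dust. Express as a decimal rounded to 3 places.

p₁ = P(outcome | exposed) = 312/2344 = 0.13311
p₀ = P(outcome | unexposed) = 313/3101 = 0.10094
Under exogeneity and monotonicity, PS = (p₁ − p₀)/(1 − p₀).
PS = (0.13311 − 0.10094) / 0.89906 ≈ 0.0358

PS ≈ 0.036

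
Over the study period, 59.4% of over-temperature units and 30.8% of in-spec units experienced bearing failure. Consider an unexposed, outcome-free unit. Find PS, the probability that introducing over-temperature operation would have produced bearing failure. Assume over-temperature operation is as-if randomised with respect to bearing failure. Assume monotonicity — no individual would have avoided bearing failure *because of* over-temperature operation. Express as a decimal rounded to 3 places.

p₁ = 0.594, p₀ = 0.308.
Under exogeneity and monotonicity, PS = (p₁ − p₀) / (1 − p₀).
PS = (0.594 − 0.308) / (1 − 0.308) = 0.286 / 0.692 ≈ 0.4133

PS ≈ 0.413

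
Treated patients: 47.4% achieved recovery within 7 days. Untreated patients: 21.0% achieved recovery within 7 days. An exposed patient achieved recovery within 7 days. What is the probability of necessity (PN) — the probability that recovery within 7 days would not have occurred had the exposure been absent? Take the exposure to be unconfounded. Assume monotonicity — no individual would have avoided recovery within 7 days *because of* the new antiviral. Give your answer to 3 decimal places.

PN ≈ 0.557

p₁ = 0.474, p₀ = 0.21.
Under exogeneity and monotonicity, PN = (p₁ − p₀) / p₁.
PN = (0.474 − 0.21) / 0.474 = 0.264 / 0.474 ≈ 0.5570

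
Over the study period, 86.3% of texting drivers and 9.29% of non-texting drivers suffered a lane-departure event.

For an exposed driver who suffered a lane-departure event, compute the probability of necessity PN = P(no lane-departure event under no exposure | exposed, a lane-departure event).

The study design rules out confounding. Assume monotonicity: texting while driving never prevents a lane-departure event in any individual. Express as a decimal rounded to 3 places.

p₁ = 0.863, p₀ = 0.0929.
Under exogeneity and monotonicity, PN = (p₁ − p₀) / p₁.
PN = (0.863 − 0.0929) / 0.863 = 0.7701 / 0.863 ≈ 0.8924

PN ≈ 0.892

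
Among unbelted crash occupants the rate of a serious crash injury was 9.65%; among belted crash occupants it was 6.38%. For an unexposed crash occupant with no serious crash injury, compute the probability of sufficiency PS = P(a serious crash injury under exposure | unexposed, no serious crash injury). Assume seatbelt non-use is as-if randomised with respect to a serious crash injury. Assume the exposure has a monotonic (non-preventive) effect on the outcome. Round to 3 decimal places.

p₁ = 0.0965, p₀ = 0.0638.
Under exogeneity and monotonicity, PS = (p₁ − p₀) / (1 − p₀).
PS = (0.0965 − 0.0638) / (1 − 0.0638) = 0.0327 / 0.9362 ≈ 0.0349

PS ≈ 0.035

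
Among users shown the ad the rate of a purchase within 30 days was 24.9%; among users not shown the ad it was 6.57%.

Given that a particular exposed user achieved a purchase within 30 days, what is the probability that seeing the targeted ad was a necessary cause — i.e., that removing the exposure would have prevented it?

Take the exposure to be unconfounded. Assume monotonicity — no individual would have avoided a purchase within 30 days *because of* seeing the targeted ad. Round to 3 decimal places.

PN ≈ 0.736

p₁ = 0.249, p₀ = 0.0657.
Under exogeneity and monotonicity, PN = (p₁ − p₀) / p₁.
PN = (0.249 − 0.0657) / 0.249 = 0.1833 / 0.249 ≈ 0.7361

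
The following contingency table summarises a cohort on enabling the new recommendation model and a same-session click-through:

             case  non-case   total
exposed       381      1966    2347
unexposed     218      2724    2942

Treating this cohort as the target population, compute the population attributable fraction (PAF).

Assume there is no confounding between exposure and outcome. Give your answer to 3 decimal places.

PAF ≈ 0.346

p₁ = P(outcome | exposed) = 381/2347 = 0.16233
p₀ = P(outcome | unexposed) = 218/2942 = 0.074099
Exposure prevalence π = 2347/5289 = 0.44375; overall risk P(Y=1) = 0.11325.
Under exogeneity, PAF = [P(Y=1) − p₀]/P(Y=1).
PAF = (0.11325 − 0.074099) / 0.11325 ≈ 0.3457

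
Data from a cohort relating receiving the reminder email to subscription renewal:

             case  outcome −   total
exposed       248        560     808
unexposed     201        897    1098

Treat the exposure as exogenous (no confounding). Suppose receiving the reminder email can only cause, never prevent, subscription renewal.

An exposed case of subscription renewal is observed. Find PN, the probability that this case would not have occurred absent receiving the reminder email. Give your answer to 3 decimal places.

p₁ = P(outcome | exposed) = 248/808 = 0.30693
p₀ = P(outcome | unexposed) = 201/1098 = 0.18306
Under exogeneity and monotonicity, PN = (p₁ − p₀)/p₁.
PN = (0.30693 − 0.18306) / 0.30693 ≈ 0.4036

PN ≈ 0.404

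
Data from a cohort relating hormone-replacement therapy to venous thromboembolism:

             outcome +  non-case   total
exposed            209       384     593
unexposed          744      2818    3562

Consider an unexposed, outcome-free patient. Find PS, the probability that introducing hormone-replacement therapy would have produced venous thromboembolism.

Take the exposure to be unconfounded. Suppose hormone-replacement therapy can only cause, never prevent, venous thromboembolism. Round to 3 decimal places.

PS ≈ 0.181

p₁ = P(outcome | exposed) = 209/593 = 0.35245
p₀ = P(outcome | unexposed) = 744/3562 = 0.20887
Under exogeneity and monotonicity, PS = (p₁ − p₀) / (1 − p₀).
PS = (0.35245 − 0.20887) / (1 − 0.20887) = 0.14357 / 0.79113 ≈ 0.1815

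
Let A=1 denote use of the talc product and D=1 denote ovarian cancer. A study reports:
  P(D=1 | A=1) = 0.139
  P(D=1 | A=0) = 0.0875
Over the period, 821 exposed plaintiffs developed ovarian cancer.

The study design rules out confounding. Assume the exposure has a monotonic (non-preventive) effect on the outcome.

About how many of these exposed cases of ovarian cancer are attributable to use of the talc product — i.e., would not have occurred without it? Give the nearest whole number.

about 304 cases

Let p₁ = 0.139, p₀ = 0.0875.
PN = (p₁ − p₀)/p₁ = (0.139 − 0.0875) / 0.139 ≈ 0.37050.
Attributable cases ≈ PN × (exposed cases) = 0.37050 × 821 ≈ 304.18.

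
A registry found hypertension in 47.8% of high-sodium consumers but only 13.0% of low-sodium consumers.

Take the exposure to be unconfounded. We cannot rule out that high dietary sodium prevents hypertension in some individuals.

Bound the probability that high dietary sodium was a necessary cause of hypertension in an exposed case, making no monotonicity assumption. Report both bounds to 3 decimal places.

p₁ = 0.478, p₀ = 0.13.
Under exogeneity alone the bounds on PN are max{0,(p₁−p₀)/p₁} ≤ PN ≤ min{1,(1−p₀)/p₁}.
  lower = (p₁ − p₀)/p₁ = 0.348 / 0.478 ≈ 0.7280
  upper = min{1, (1 − p₀)/p₁} = 0.87 / 0.478 ≈ 1.8201 → capped at 1

0.728 ≤ PN ≤ 1.000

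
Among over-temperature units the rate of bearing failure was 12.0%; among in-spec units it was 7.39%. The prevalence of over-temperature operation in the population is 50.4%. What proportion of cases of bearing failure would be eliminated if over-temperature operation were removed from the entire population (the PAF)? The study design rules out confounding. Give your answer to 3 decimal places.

p₁ = 0.12, p₀ = 0.0739.
Overall risk P(Y=1) = π·p₁ + (1−π)·p₀ = 0.504×0.12 + 0.496×0.0739 = 0.097134.
Under exogeneity, PAF = [P(Y=1) − p₀] / P(Y=1).
PAF = (0.097134 − 0.0739) / 0.097134 ≈ 0.2392

PAF ≈ 0.239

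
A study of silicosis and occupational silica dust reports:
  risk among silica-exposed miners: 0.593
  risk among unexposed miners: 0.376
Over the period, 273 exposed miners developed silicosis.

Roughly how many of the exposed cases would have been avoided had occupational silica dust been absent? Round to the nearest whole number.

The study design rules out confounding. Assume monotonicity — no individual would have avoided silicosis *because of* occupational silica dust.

Let p₁ = 0.593, p₀ = 0.376.
PN = (p₁ − p₀)/p₁ = (0.593 − 0.376) / 0.593 ≈ 0.36594.
Attributable cases ≈ PN × (exposed cases) = 0.36594 × 273 ≈ 99.90.

about 100 cases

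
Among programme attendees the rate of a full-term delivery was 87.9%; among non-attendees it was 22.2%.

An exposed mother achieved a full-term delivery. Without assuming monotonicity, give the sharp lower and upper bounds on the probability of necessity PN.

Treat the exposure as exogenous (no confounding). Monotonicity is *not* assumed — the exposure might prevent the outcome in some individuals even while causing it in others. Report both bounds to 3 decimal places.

p₁ = 0.879, p₀ = 0.222.
Under exogeneity alone the bounds on PN are max{0,(p₁−p₀)/p₁} ≤ PN ≤ min{1,(1−p₀)/p₁}.
  lower = (p₁ − p₀)/p₁ = 0.657 / 0.879 ≈ 0.7474
  upper = min{1, (1 − p₀)/p₁} = 0.778 / 0.879 ≈ 0.8851

0.747 ≤ PN ≤ 0.885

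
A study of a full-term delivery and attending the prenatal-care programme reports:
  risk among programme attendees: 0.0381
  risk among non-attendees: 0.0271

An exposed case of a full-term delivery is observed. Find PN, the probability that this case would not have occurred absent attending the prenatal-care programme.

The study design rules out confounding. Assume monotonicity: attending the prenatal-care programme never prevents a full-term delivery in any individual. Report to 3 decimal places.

Let p₁ = 0.0381, p₀ = 0.0271.
Under exogeneity and monotonicity, PN = (p₁ − p₀) / p₁.
PN = (0.0381 − 0.0271) / 0.0381 = 0.011 / 0.0381 ≈ 0.2887

PN ≈ 0.289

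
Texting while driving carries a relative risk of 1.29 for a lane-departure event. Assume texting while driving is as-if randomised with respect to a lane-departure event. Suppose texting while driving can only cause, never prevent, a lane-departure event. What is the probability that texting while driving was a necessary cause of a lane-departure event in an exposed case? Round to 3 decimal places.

Under exogeneity and monotonicity, PN = (RR − 1) / RR = 1 − 1/RR.
PN = (1.29 − 1) / 1.29 = 0.29 / 1.29 ≈ 0.2248

PN ≈ 0.225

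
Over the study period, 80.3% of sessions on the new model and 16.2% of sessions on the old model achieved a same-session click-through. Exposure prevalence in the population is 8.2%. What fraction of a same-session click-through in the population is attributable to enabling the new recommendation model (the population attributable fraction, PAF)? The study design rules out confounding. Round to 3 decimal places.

PAF ≈ 0.245

p₁ = 0.803, p₀ = 0.162.
Overall risk P(Y=1) = π·p₁ + (1−π)·p₀ = 0.082×0.803 + 0.918×0.162 = 0.21456.
Under exogeneity, PAF = [P(Y=1) − p₀] / P(Y=1).
PAF = (0.21456 − 0.162) / 0.21456 ≈ 0.2450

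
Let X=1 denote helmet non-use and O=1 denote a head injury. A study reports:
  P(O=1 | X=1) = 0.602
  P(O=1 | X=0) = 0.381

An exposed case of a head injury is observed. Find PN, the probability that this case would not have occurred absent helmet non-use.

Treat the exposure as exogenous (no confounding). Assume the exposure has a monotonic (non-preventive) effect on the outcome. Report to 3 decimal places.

PN ≈ 0.367

Let p₁ = 0.602, p₀ = 0.381.
Under exogeneity and monotonicity, PN = (p₁ − p₀) / p₁.
PN = (0.602 − 0.381) / 0.602 = 0.221 / 0.602 ≈ 0.3671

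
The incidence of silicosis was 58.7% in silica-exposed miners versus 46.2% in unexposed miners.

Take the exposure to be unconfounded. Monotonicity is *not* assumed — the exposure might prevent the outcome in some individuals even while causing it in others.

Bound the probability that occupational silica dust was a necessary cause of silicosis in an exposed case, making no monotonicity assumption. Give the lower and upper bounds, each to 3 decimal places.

p₁ = 0.587, p₀ = 0.462.
Under exogeneity alone the bounds on PN are max{0,(p₁−p₀)/p₁} ≤ PN ≤ min{1,(1−p₀)/p₁}.
  lower = (p₁ − p₀)/p₁ = 0.125 / 0.587 ≈ 0.2129
  upper = min{1, (1 − p₀)/p₁} = 0.538 / 0.587 ≈ 0.9165

0.213 ≤ PN ≤ 0.917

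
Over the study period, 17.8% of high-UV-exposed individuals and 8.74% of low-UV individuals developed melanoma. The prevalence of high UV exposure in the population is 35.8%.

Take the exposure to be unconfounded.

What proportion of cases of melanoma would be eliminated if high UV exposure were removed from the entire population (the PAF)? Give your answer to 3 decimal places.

PAF ≈ 0.271

p₁ = 0.178, p₀ = 0.0874.
Overall risk P(Y=1) = π·p₁ + (1−π)·p₀ = 0.358×0.178 + 0.642×0.0874 = 0.11983.
Under exogeneity, PAF = [P(Y=1) − p₀] / P(Y=1).
PAF = (0.11983 − 0.0874) / 0.11983 ≈ 0.2707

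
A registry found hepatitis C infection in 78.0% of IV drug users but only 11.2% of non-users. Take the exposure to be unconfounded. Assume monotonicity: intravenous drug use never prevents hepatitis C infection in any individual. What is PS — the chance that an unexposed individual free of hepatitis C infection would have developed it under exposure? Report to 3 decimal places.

p₁ = 0.78, p₀ = 0.112.
Under exogeneity and monotonicity, PS = (p₁ − p₀) / (1 − p₀).
PS = (0.78 − 0.112) / (1 − 0.112) = 0.668 / 0.888 ≈ 0.7523

PS ≈ 0.752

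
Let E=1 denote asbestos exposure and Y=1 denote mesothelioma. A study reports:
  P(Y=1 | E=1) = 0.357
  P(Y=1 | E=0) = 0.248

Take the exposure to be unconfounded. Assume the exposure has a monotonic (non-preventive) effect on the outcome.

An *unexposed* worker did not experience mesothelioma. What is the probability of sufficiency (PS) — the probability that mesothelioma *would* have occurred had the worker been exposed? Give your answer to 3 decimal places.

Let p₁ = 0.357, p₀ = 0.248.
Under exogeneity and monotonicity, PS = (p₁ − p₀) / (1 − p₀).
PS = (0.357 − 0.248) / (1 − 0.248) = 0.109 / 0.752 ≈ 0.1449

PS ≈ 0.145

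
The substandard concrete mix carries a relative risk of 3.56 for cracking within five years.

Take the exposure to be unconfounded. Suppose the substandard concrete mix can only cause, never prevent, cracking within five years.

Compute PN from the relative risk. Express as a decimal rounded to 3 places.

Under exogeneity and monotonicity, PN = (RR − 1) / RR = 1 − 1/RR.
PN = (3.56 − 1) / 3.56 = 2.56 / 3.56 ≈ 0.7191

PN ≈ 0.719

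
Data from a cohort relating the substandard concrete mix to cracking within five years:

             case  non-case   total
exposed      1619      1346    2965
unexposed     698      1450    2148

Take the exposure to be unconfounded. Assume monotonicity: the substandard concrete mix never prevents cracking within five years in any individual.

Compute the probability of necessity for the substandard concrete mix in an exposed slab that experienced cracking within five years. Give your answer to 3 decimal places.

p₁ = P(outcome | exposed) = 1619/2965 = 0.54604
p₀ = P(outcome | unexposed) = 698/2148 = 0.32495
Under exogeneity and monotonicity, PN = (p₁ − p₀) / p₁.
PN = (0.54604 − 0.32495) / 0.54604 = 0.22108 / 0.54604 ≈ 0.4049

PN ≈ 0.405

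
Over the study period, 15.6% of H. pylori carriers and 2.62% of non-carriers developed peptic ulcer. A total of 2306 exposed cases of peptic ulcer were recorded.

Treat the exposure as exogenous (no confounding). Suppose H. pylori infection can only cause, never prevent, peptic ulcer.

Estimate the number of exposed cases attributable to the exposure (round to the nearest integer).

p₁ = 0.156, p₀ = 0.0262.
PN = (p₁ − p₀)/p₁ = (0.156 − 0.0262) / 0.156 ≈ 0.83205.
Attributable cases ≈ PN × (exposed cases) = 0.83205 × 2306 ≈ 1918.71.

about 1919 cases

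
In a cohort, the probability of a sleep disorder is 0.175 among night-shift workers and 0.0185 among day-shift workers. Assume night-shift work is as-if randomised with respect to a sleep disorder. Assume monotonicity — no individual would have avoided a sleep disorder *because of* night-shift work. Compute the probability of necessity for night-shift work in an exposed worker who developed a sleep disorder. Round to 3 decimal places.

Let p₁ = 0.175, p₀ = 0.0185.
Under exogeneity and monotonicity, PN = (p₁ − p₀) / p₁.
PN = (0.175 − 0.0185) / 0.175 = 0.1565 / 0.175 ≈ 0.8943

PN ≈ 0.894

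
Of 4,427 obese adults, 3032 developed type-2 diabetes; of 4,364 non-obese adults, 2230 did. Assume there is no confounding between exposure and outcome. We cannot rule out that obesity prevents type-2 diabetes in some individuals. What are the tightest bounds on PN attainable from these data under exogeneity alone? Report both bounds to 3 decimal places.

0.254 ≤ PN ≤ 0.714

p₁ = P(outcome | exposed) = 3032/4427 = 0.68489
p₀ = P(outcome | unexposed) = 2230/4364 = 0.511
Under exogeneity alone the bounds on PN are max{0,(p₁−p₀)/p₁} ≤ PN ≤ min{1,(1−p₀)/p₁}.
  lower = (p₁ − p₀)/p₁ = 0.17389 / 0.68489 ≈ 0.2539
  upper = min{1, (1 − p₀)/p₁} = 0.489 / 0.68489 ≈ 0.7140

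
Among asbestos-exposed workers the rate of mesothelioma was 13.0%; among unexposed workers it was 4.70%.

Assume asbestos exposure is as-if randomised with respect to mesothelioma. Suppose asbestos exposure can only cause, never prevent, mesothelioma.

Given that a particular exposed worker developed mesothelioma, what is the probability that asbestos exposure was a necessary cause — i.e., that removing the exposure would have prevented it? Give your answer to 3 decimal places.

p₁ = 0.13, p₀ = 0.047.
Under exogeneity and monotonicity, PN = (p₁ − p₀) / p₁.
PN = (0.13 − 0.047) / 0.13 = 0.083 / 0.13 ≈ 0.6385

PN ≈ 0.638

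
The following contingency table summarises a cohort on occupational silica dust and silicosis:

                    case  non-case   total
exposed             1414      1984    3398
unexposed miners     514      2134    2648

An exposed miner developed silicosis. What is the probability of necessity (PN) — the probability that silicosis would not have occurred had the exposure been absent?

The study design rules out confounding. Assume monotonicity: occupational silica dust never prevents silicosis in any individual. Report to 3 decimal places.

PN ≈ 0.534

p₁ = P(outcome | exposed) = 1414/3398 = 0.41613
p₀ = P(outcome | unexposed) = 514/2648 = 0.19411
Under exogeneity and monotonicity, PN = (p₁ − p₀) / p₁.
PN = (0.41613 − 0.19411) / 0.41613 = 0.22202 / 0.41613 ≈ 0.5335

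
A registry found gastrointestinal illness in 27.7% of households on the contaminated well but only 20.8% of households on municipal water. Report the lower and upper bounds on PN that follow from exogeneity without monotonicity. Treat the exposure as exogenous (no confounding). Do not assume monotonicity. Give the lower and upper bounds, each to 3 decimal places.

0.249 ≤ PN ≤ 1.000

p₁ = 0.277, p₀ = 0.208.
Under exogeneity alone the bounds on PN are max{0,(p₁−p₀)/p₁} ≤ PN ≤ min{1,(1−p₀)/p₁}.
  lower = (p₁ − p₀)/p₁ = 0.069 / 0.277 ≈ 0.2491
  upper = min{1, (1 − p₀)/p₁} = 0.792 / 0.277 ≈ 2.8592 → capped at 1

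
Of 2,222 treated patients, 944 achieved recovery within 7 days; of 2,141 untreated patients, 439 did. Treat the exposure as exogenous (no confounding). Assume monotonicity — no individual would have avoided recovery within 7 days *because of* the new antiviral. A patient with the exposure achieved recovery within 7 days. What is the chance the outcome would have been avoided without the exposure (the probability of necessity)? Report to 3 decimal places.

p₁ = P(outcome | exposed) = 944/2222 = 0.42484
p₀ = P(outcome | unexposed) = 439/2141 = 0.20504
Under exogeneity and monotonicity, PN = (p₁ − p₀) / p₁.
PN = (0.42484 − 0.20504) / 0.42484 = 0.2198 / 0.42484 ≈ 0.5174

PN ≈ 0.517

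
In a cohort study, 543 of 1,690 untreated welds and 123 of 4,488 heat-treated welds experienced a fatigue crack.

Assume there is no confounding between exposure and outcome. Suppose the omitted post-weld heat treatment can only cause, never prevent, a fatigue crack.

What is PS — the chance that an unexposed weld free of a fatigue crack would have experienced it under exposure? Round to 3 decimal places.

p₁ = P(outcome | exposed) = 543/1690 = 0.3213
p₀ = P(outcome | unexposed) = 123/4488 = 0.027406
Under exogeneity and monotonicity, PS = (p₁ − p₀) / (1 − p₀).
PS = (0.3213 − 0.027406) / (1 − 0.027406) = 0.2939 / 0.97259 ≈ 0.3022

PS ≈ 0.302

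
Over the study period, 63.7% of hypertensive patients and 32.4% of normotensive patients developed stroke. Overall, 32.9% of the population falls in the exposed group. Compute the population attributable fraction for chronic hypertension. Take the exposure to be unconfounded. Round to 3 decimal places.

p₁ = 0.637, p₀ = 0.324.
Overall risk P(Y=1) = π·p₁ + (1−π)·p₀ = 0.329×0.637 + 0.671×0.324 = 0.42698.
Under exogeneity, PAF = [P(Y=1) − p₀] / P(Y=1).
PAF = (0.42698 − 0.324) / 0.42698 ≈ 0.2412

PAF ≈ 0.241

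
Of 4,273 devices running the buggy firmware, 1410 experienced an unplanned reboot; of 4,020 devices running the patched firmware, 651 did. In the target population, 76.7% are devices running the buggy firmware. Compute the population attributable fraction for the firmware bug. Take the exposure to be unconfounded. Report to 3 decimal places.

p₁ = P(outcome | exposed) = 1410/4273 = 0.32998
p₀ = P(outcome | unexposed) = 651/4020 = 0.16194
Overall risk P(Y=1) = π·p₁ + (1−π)·p₀ = 0.767×0.32998 + 0.233×0.16194 = 0.29083.
Under exogeneity, PAF = [P(Y=1) − p₀] / P(Y=1).
PAF = (0.29083 − 0.16194) / 0.29083 ≈ 0.4432

PAF ≈ 0.443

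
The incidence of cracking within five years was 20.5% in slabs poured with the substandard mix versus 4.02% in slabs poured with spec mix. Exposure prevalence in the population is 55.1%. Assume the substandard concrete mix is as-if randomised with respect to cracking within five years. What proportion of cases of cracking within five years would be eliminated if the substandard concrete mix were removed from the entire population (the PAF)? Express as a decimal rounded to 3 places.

PAF ≈ 0.693

p₁ = 0.205, p₀ = 0.0402.
Overall risk P(Y=1) = π·p₁ + (1−π)·p₀ = 0.551×0.205 + 0.449×0.0402 = 0.131.
Under exogeneity, PAF = [P(Y=1) − p₀] / P(Y=1).
PAF = (0.131 − 0.0402) / 0.131 ≈ 0.6931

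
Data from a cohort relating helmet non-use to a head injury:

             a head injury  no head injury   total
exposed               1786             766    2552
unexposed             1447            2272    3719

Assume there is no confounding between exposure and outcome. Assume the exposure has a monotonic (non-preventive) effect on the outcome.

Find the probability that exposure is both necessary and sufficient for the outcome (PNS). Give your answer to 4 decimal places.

PNS ≈ 0.3108

p₁ = P(outcome | exposed) = 1786/2552 = 0.69984
p₀ = P(outcome | unexposed) = 1447/3719 = 0.38908
Under exogeneity and monotonicity, PNS = p₁ − p₀.
PNS = 0.69984 − 0.38908 = 0.31076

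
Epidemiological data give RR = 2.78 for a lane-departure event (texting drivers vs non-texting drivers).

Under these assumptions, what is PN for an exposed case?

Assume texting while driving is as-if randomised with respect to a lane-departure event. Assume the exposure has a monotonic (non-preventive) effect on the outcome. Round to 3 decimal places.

PN ≈ 0.640

Under exogeneity and monotonicity, PN = (RR − 1) / RR = 1 − 1/RR.
PN = (2.78 − 1) / 2.78 = 1.78 / 2.78 ≈ 0.6403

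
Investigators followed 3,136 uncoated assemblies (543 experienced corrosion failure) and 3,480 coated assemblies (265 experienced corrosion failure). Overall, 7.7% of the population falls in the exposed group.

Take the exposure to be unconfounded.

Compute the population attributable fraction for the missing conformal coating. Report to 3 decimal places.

p₁ = P(outcome | exposed) = 543/3136 = 0.17315
p₀ = P(outcome | unexposed) = 265/3480 = 0.076149
Overall risk P(Y=1) = π·p₁ + (1−π)·p₀ = 0.077×0.17315 + 0.923×0.076149 = 0.083619.
Under exogeneity, PAF = [P(Y=1) − p₀] / P(Y=1).
PAF = (0.083619 − 0.076149) / 0.083619 ≈ 0.0893

PAF ≈ 0.089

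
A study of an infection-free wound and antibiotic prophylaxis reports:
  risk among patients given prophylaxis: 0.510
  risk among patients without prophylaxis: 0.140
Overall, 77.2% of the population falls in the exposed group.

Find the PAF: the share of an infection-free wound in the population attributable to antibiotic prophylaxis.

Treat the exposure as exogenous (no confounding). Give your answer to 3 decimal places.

Let p₁ = 0.51, p₀ = 0.14.
Overall risk P(Y=1) = π·p₁ + (1−π)·p₀ = 0.772×0.51 + 0.228×0.14 = 0.42564.
Under exogeneity, PAF = [P(Y=1) − p₀] / P(Y=1).
PAF = (0.42564 − 0.14) / 0.42564 ≈ 0.6711

PAF ≈ 0.671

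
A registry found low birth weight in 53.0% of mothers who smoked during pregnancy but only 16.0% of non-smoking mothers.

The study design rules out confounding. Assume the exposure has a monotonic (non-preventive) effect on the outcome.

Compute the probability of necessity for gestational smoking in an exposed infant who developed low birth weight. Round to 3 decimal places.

PN ≈ 0.698

p₁ = 0.53, p₀ = 0.16.
Under exogeneity and monotonicity, PN = (p₁ − p₀) / p₁.
PN = (0.53 − 0.16) / 0.53 = 0.37 / 0.53 ≈ 0.6981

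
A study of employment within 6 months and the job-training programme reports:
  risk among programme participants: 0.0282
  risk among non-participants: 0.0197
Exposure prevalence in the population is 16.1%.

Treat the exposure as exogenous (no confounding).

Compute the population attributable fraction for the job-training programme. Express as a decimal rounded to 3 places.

Let p₁ = 0.0282, p₀ = 0.0197.
Overall risk P(Y=1) = π·p₁ + (1−π)·p₀ = 0.161×0.0282 + 0.839×0.0197 = 0.021069.
Under exogeneity, PAF = [P(Y=1) − p₀] / P(Y=1).
PAF = (0.021069 − 0.0197) / 0.021069 ≈ 0.0650

PAF ≈ 0.065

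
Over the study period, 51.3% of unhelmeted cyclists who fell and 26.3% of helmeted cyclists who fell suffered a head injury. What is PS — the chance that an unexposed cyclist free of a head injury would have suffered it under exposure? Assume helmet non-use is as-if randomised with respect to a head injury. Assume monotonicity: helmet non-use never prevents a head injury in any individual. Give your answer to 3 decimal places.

p₁ = 0.513, p₀ = 0.263.
Under exogeneity and monotonicity, PS = (p₁ − p₀) / (1 − p₀).
PS = (0.513 − 0.263) / (1 − 0.263) = 0.25 / 0.737 ≈ 0.3392

PS ≈ 0.339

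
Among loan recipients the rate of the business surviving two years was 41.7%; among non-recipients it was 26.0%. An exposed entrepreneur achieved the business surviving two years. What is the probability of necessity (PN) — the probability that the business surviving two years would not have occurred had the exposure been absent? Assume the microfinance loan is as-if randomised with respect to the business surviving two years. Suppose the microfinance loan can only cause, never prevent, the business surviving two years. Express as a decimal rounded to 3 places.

p₁ = 0.417, p₀ = 0.26.
Under exogeneity and monotonicity, PN = (p₁ − p₀) / p₁.
PN = (0.417 − 0.26) / 0.417 = 0.157 / 0.417 ≈ 0.3765

PN ≈ 0.376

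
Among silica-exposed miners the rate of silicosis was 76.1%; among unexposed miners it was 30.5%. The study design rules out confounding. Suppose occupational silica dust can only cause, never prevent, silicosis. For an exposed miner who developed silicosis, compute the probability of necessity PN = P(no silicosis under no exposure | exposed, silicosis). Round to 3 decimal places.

p₁ = 0.761, p₀ = 0.305.
Under exogeneity and monotonicity, PN = (p₁ − p₀) / p₁.
PN = (0.761 − 0.305) / 0.761 = 0.456 / 0.761 ≈ 0.5992

PN ≈ 0.599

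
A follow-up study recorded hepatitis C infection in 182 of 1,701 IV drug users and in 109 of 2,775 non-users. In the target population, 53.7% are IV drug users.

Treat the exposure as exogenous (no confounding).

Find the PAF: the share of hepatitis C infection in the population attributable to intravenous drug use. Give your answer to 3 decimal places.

p₁ = P(outcome | exposed) = 182/1701 = 0.107
p₀ = P(outcome | unexposed) = 109/2775 = 0.039279
Overall risk P(Y=1) = π·p₁ + (1−π)·p₀ = 0.537×0.107 + 0.463×0.039279 = 0.075643.
Under exogeneity, PAF = [P(Y=1) − p₀] / P(Y=1).
PAF = (0.075643 − 0.039279) / 0.075643 ≈ 0.4807

PAF ≈ 0.481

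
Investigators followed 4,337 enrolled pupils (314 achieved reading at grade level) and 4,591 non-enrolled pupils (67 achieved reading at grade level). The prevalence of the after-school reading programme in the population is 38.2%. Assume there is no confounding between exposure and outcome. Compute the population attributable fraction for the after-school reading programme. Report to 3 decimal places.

PAF ≈ 0.602

p₁ = P(outcome | exposed) = 314/4337 = 0.0724
p₀ = P(outcome | unexposed) = 67/4591 = 0.014594
Overall risk P(Y=1) = π·p₁ + (1−π)·p₀ = 0.382×0.0724 + 0.618×0.014594 = 0.036676.
Under exogeneity, PAF = [P(Y=1) − p₀] / P(Y=1).
PAF = (0.036676 − 0.014594) / 0.036676 ≈ 0.6021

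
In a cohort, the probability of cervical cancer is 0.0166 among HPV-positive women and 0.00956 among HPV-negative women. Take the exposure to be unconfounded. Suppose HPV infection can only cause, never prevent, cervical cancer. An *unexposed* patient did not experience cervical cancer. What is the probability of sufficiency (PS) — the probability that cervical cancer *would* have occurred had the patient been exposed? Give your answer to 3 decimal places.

PS ≈ 0.007

Let p₁ = 0.0166, p₀ = 0.00956.
Under exogeneity and monotonicity, PS = (p₁ − p₀) / (1 − p₀).
PS = (0.0166 − 0.00956) / (1 − 0.00956) = 0.00704 / 0.99044 ≈ 0.0071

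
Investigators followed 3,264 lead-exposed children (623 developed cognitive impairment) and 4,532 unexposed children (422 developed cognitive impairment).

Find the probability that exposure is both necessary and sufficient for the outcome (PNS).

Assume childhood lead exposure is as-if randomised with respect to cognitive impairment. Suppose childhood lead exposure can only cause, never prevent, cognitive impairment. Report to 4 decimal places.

p₁ = P(outcome | exposed) = 623/3264 = 0.19087
p₀ = P(outcome | unexposed) = 422/4532 = 0.093116
Under exogeneity and monotonicity, PNS = p₁ − p₀.
PNS = 0.19087 − 0.093116 = 0.097754

PNS ≈ 0.0978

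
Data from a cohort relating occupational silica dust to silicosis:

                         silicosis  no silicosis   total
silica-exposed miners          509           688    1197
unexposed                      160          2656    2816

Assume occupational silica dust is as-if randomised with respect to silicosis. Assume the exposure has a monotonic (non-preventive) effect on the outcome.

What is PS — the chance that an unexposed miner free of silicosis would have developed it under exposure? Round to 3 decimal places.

p₁ = P(outcome | exposed) = 509/1197 = 0.42523
p₀ = P(outcome | unexposed) = 160/2816 = 0.056818
Under exogeneity and monotonicity, PS = (p₁ − p₀) / (1 − p₀).
PS = (0.42523 − 0.056818) / (1 − 0.056818) = 0.36841 / 0.94318 ≈ 0.3906

PS ≈ 0.391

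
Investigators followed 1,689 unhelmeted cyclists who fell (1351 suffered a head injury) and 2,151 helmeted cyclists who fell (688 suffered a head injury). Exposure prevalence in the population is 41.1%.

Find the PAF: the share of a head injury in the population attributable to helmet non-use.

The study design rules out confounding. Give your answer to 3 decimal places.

p₁ = P(outcome | exposed) = 1351/1689 = 0.79988
p₀ = P(outcome | unexposed) = 688/2151 = 0.31985
Overall risk P(Y=1) = π·p₁ + (1−π)·p₀ = 0.411×0.79988 + 0.589×0.31985 = 0.51714.
Under exogeneity, PAF = [P(Y=1) − p₀] / P(Y=1).
PAF = (0.51714 − 0.31985) / 0.51714 ≈ 0.3815

PAF ≈ 0.382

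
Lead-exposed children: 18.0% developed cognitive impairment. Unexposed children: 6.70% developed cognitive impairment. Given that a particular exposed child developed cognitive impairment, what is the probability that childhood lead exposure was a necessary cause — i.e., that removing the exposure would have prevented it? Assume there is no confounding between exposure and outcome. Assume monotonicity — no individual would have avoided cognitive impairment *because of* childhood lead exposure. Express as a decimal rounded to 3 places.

PN ≈ 0.628

p₁ = 0.18, p₀ = 0.067.
Under exogeneity and monotonicity, PN = (p₁ − p₀) / p₁.
PN = (0.18 − 0.067) / 0.18 = 0.113 / 0.18 ≈ 0.6278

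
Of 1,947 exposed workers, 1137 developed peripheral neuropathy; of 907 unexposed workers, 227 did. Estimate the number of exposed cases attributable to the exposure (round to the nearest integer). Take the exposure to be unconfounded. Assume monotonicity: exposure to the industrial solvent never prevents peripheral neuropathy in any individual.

about 650 cases

p₁ = P(outcome | exposed) = 1137/1947 = 0.58398
p₀ = P(outcome | unexposed) = 227/907 = 0.25028
PN = (p₁ − p₀)/p₁ = (0.58398 − 0.25028) / 0.58398 ≈ 0.57143.
Attributable cases ≈ PN × (exposed cases) = 0.57143 × 1137 ≈ 649.71.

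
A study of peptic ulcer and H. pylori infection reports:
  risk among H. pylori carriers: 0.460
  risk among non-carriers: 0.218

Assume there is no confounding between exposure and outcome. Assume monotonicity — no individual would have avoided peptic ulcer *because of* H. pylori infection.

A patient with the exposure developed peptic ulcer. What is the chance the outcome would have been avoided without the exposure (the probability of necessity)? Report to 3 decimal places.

PN ≈ 0.526

Let p₁ = 0.46, p₀ = 0.218.
Under exogeneity and monotonicity, PN = (p₁ − p₀) / p₁.
PN = (0.46 − 0.218) / 0.46 = 0.242 / 0.46 ≈ 0.5261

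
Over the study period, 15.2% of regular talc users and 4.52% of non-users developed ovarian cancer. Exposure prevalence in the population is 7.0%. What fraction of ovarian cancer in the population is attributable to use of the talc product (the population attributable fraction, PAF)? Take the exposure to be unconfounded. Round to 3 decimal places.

p₁ = 0.152, p₀ = 0.0452.
Overall risk P(Y=1) = π·p₁ + (1−π)·p₀ = 0.07×0.152 + 0.93×0.0452 = 0.052676.
Under exogeneity, PAF = [P(Y=1) − p₀] / P(Y=1).
PAF = (0.052676 − 0.0452) / 0.052676 ≈ 0.1419

PAF ≈ 0.142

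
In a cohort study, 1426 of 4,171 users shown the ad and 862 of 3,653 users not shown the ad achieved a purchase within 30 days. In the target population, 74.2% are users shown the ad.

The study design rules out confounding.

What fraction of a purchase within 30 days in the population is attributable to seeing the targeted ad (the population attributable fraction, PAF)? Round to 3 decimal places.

PAF ≈ 0.250

p₁ = P(outcome | exposed) = 1426/4171 = 0.34188
p₀ = P(outcome | unexposed) = 862/3653 = 0.23597
Overall risk P(Y=1) = π·p₁ + (1−π)·p₀ = 0.742×0.34188 + 0.258×0.23597 = 0.31456.
Under exogeneity, PAF = [P(Y=1) − p₀] / P(Y=1).
PAF = (0.31456 − 0.23597) / 0.31456 ≈ 0.2498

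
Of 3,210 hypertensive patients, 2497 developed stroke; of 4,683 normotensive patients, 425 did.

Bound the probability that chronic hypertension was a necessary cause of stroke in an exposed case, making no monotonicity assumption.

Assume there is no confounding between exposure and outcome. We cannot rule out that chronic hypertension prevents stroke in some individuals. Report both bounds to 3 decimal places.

p₁ = P(outcome | exposed) = 2497/3210 = 0.77788
p₀ = P(outcome | unexposed) = 425/4683 = 0.090754
Under exogeneity alone the bounds on PN are max{0,(p₁−p₀)/p₁} ≤ PN ≤ min{1,(1−p₀)/p₁}.
  lower = (p₁ − p₀)/p₁ = 0.68713 / 0.77788 ≈ 0.8833
  upper = min{1, (1 − p₀)/p₁} = 0.90925 / 0.77788 ≈ 1.1689 → capped at 1

0.883 ≤ PN ≤ 1.000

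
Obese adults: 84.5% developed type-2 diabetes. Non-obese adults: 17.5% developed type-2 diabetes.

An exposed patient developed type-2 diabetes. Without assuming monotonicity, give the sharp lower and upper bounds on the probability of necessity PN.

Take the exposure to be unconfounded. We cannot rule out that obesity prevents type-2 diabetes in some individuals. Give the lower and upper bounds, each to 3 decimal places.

0.793 ≤ PN ≤ 0.976

p₁ = 0.845, p₀ = 0.175.
Under exogeneity alone the bounds on PN are max{0,(p₁−p₀)/p₁} ≤ PN ≤ min{1,(1−p₀)/p₁}.
  lower = (p₁ − p₀)/p₁ = 0.67 / 0.845 ≈ 0.7929
  upper = min{1, (1 − p₀)/p₁} = 0.825 / 0.845 ≈ 0.9763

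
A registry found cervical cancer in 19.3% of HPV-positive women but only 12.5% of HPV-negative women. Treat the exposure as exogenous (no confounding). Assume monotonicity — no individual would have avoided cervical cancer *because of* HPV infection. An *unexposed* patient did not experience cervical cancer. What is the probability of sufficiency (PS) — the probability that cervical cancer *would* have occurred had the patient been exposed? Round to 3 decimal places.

p₁ = 0.193, p₀ = 0.125.
Under exogeneity and monotonicity, PS = (p₁ − p₀) / (1 − p₀).
PS = (0.193 − 0.125) / (1 − 0.125) = 0.068 / 0.875 ≈ 0.0777

PS ≈ 0.078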